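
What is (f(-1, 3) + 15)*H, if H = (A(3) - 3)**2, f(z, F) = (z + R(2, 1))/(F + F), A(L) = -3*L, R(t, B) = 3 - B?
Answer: 2184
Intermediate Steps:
f(z, F) = (2 + z)/(2*F) (f(z, F) = (z + (3 - 1*1))/(F + F) = (z + (3 - 1))/((2*F)) = (z + 2)*(1/(2*F)) = (2 + z)*(1/(2*F)) = (2 + z)/(2*F))
H = 144 (H = (-3*3 - 3)**2 = (-9 - 3)**2 = (-12)**2 = 144)
(f(-1, 3) + 15)*H = ((1/2)*(2 - 1)/3 + 15)*144 = ((1/2)*(1/3)*1 + 15)*144 = (1/6 + 15)*144 = (91/6)*144 = 2184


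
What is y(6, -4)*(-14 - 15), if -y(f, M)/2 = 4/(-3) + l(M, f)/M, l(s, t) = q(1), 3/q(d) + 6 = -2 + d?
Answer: -2987/42 ≈ -71.119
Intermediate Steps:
q(d) = 3/(-8 + d) (q(d) = 3/(-6 + (-2 + d)) = 3/(-8 + d))
l(s, t) = -3/7 (l(s, t) = 3/(-8 + 1) = 3/(-7) = 3*(-1/7) = -3/7)
y(f, M) = 8/3 + 6/(7*M) (y(f, M) = -2*(4/(-3) - 3/(7*M)) = -2*(4*(-1/3) - 3/(7*M)) = -2*(-4/3 - 3/(7*M)) = 8/3 + 6/(7*M))
y(6, -4)*(-14 - 15) = ((2/21)*(9 + 28*(-4))/(-4))*(-14 - 15) = ((2/21)*(-1/4)*(9 - 112))*(-29) = ((2/21)*(-1/4)*(-103))*(-29) = (103/42)*(-29) = -2987/42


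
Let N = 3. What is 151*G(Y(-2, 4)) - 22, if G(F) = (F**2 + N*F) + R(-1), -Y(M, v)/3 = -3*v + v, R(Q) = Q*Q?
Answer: 97977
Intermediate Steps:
R(Q) = Q**2
Y(M, v) = 6*v (Y(M, v) = -3*(-3*v + v) = -(-6)*v = 6*v)
G(F) = 1 + F**2 + 3*F (G(F) = (F**2 + 3*F) + (-1)**2 = (F**2 + 3*F) + 1 = 1 + F**2 + 3*F)
151*G(Y(-2, 4)) - 22 = 151*(1 + (6*4)**2 + 3*(6*4)) - 22 = 151*(1 + 24**2 + 3*24) - 22 = 151*(1 + 576 + 72) - 22 = 151*649 - 22 = 97999 - 22 = 97977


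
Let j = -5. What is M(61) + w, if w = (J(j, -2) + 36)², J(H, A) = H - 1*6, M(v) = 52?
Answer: 677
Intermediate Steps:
J(H, A) = -6 + H (J(H, A) = H - 6 = -6 + H)
w = 625 (w = ((-6 - 5) + 36)² = (-11 + 36)² = 25² = 625)
M(61) + w = 52 + 625 = 677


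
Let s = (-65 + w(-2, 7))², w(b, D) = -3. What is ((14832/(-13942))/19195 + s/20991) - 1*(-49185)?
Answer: 138150018728403599/2808770969895 ≈ 49185.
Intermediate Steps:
s = 4624 (s = (-65 - 3)² = (-68)² = 4624)
((14832/(-13942))/19195 + s/20991) - 1*(-49185) = ((14832/(-13942))/19195 + 4624/20991) - 1*(-49185) = ((14832*(-1/13942))*(1/19195) + 4624*(1/20991)) + 49185 = (-7416/6971*1/19195 + 4624/20991) + 49185 = (-7416/133808345 + 4624/20991) + 49185 = 618574118024/2808770969895 + 49185 = 138150018728403599/2808770969895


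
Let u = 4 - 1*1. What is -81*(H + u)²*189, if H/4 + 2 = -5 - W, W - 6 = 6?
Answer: -81581661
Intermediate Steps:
W = 12 (W = 6 + 6 = 12)
H = -76 (H = -8 + 4*(-5 - 1*12) = -8 + 4*(-5 - 12) = -8 + 4*(-17) = -8 - 68 = -76)
u = 3 (u = 4 - 1 = 3)
-81*(H + u)²*189 = -81*(-76 + 3)²*189 = -81*(-73)²*189 = -81*5329*189 = -431649*189 = -81581661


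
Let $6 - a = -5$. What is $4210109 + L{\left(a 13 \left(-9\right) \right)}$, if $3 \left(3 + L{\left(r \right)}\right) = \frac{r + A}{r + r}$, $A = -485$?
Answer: $\frac{16255220152}{3861} \approx 4.2101 \cdot 10^{6}$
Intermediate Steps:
$a = 11$ ($a = 6 - -5 = 6 + 5 = 11$)
$L{\left(r \right)} = -3 + \frac{-485 + r}{6 r}$ ($L{\left(r \right)} = -3 + \frac{\left(r - 485\right) \frac{1}{r + r}}{3} = -3 + \frac{\left(-485 + r\right) \frac{1}{2 r}}{3} = -3 + \frac{\frac{1}{2} \frac{1}{r} \left(-485 + r\right)}{3} = -3 + \frac{-485 + r}{6 r}$)
$4210109 + L{\left(a 13 \left(-9\right) \right)} = 4210109 + \frac{-485 - 17 \cdot 11 \cdot 13 \left(-9\right)}{6 \cdot 11 \cdot 13 \left(-9\right)} = 4210109 + \frac{-485 - 17 \cdot 143 \left(-9\right)}{6 \cdot 143 \left(-9\right)} = 4210109 + \frac{-485 - -21879}{6 \left(-1287\right)} = 4210109 + \frac{1}{6} \left(- \frac{1}{1287}\right) \left(-485 + 21879\right) = 4210109 + \frac{1}{6} \left(- \frac{1}{1287}\right) 21394 = 4210109 - \frac{10697}{3861} = \frac{16255220152}{3861}$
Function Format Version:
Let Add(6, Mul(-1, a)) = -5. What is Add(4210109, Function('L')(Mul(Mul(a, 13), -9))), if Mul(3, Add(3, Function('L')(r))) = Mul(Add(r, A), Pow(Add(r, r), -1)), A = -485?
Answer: Rational(16255220152, 3861) ≈ 4.2101e+6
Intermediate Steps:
a = 11 (a = Add(6, Mul(-1, -5)) = Add(6, 5) = 11)
Function('L')(r) = Add(-3, Mul(Rational(1, 6), Pow(r, -1), Add(-485, r))) (Function('L')(r) = Add(-3, Mul(Rational(1, 3), Mul(Add(r, -485), Pow(Add(r, r), -1)))) = Add(-3, Mul(Rational(1, 3), Mul(Add(-485, r), Pow(Mul(2, r), -1)))) = Add(-3, Mul(Rational(1, 3), Mul(Add(-485, r), Mul(Rational(1, 2), Pow(r, -1))))) = Add(-3, Mul(Rational(1, 3), Mul(Rational(1, 2), Pow(r, -1), Add(-485, r)))) = Add(-3, Mul(Rational(1, 6), Pow(r, -1), Add(-485, r))))
Add(4210109, Function('L')(Mul(Mul(a, 13), -9))) = Add(4210109, Mul(Rational(1, 6), Pow(Mul(Mul(11, 13), -9), -1), Add(-485, Mul(-17, Mul(Mul(11, 13), -9))))) = Add(4210109, Mul(Rational(1, 6), Pow(Mul(143, -9), -1), Add(-485, Mul(-17, Mul(143, -9))))) = Add(4210109, Mul(Rational(1, 6), Pow(-1287, -1), Add(-485, Mul(-17, -1287)))) = Add(4210109, Mul(Rational(1, 6), Rational(-1, 1287), Add(-485, 21879))) = Add(4210109, Mul(Rational(1, 6), Rational(-1, 1287), 21394)) = Add(4210109, Rational(-10697, 3861)) = Rational(16255220152, 3861)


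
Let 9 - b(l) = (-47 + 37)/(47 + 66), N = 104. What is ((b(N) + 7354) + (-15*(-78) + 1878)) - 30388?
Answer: -2257391/113 ≈ -19977.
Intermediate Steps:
b(l) = 1027/113 (b(l) = 9 - (-47 + 37)/(47 + 66) = 9 - (-10)/113 = 9 - 1*(-10/113) = 9 + 10/113 = 1027/113)
((b(N) + 7354) + (-15*(-78) + 1878)) - 30388 = ((1027/113 + 7354) + (-15*(-78) + 1878)) - 30388 = (832029/113 + (1170 + 1878)) - 30388 = (832029/113 + 3048) - 30388 = 1176453/113 - 30388 = -2257391/113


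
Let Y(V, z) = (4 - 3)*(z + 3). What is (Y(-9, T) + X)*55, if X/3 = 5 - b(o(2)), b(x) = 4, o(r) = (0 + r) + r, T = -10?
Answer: -220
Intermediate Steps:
o(r) = 2*r (o(r) = r + r = 2*r)
Y(V, z) = 3 + z (Y(V, z) = 1*(3 + z) = 3 + z)
X = 3 (X = 3*(5 - 1*4) = 3*(5 - 4) = 3*1 = 3)
(Y(-9, T) + X)*55 = ((3 - 10) + 3)*55 = (-7 + 3)*55 = -4*55 = -220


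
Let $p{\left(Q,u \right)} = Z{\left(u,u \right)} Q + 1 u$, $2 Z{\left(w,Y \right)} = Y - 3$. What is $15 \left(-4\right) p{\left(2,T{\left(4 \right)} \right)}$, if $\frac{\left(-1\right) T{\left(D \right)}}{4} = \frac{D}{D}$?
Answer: $660$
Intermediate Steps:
$T{\left(D \right)} = -4$ ($T{\left(D \right)} = - 4 \frac{D}{D} = \left(-4\right) 1 = -4$)
$Z{\left(w,Y \right)} = - \frac{3}{2} + \frac{Y}{2}$ ($Z{\left(w,Y \right)} = \frac{Y - 3}{2} = \frac{-3 + Y}{2} = - \frac{3}{2} + \frac{Y}{2}$)
$p{\left(Q,u \right)} = u + Q \left(- \frac{3}{2} + \frac{u}{2}\right)$ ($p{\left(Q,u \right)} = \left(- \frac{3}{2} + \frac{u}{2}\right) Q + 1 u = Q \left(- \frac{3}{2} + \frac{u}{2}\right) + u = u + Q \left(- \frac{3}{2} + \frac{u}{2}\right)$)
$15 \left(-4\right) p{\left(2,T{\left(4 \right)} \right)} = 15 \left(-4\right) \left(-4 + \frac{1}{2} \cdot 2 \left(-3 - 4\right)\right) = - 60 \left(-4 + \frac{1}{2} \cdot 2 \left(-7\right)\right) = - 60 \left(-4 - 7\right) = \left(-60\right) \left(-11\right) = 660$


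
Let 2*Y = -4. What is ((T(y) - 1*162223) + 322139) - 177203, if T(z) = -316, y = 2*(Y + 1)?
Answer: -17603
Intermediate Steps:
Y = -2 (Y = (1/2)*(-4) = -2)
y = -2 (y = 2*(-2 + 1) = 2*(-1) = -2)
((T(y) - 1*162223) + 322139) - 177203 = ((-316 - 1*162223) + 322139) - 177203 = ((-316 - 162223) + 322139) - 177203 = (-162539 + 322139) - 177203 = 159600 - 177203 = -17603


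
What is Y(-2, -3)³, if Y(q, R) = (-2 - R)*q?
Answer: -8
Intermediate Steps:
Y(q, R) = q*(-2 - R)
Y(-2, -3)³ = (-1*(-2)*(2 - 3))³ = (-1*(-2)*(-1))³ = (-2)³ = -8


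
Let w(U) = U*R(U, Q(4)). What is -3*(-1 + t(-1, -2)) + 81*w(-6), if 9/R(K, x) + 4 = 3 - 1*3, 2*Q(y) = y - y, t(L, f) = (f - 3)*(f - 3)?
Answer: 2043/2 ≈ 1021.5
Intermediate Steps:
t(L, f) = (-3 + f)² (t(L, f) = (-3 + f)*(-3 + f) = (-3 + f)²)
Q(y) = 0 (Q(y) = (y - y)/2 = (½)*0 = 0)
R(K, x) = -9/4 (R(K, x) = 9/(-4 + (3 - 1*3)) = 9/(-4 + (3 - 3)) = 9/(-4 + 0) = 9/(-4) = 9*(-¼) = -9/4)
w(U) = -9*U/4 (w(U) = U*(-9/4) = -9*U/4)
-3*(-1 + t(-1, -2)) + 81*w(-6) = -3*(-1 + (-3 - 2)²) + 81*(-9/4*(-6)) = -3*(-1 + (-5)²) + 81*(27/2) = -3*(-1 + 25) + 2187/2 = -3*24 + 2187/2 = -72 + 2187/2 = 2043/2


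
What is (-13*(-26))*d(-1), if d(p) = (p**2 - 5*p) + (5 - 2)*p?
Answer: 1014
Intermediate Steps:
d(p) = p**2 - 2*p (d(p) = (p**2 - 5*p) + 3*p = p**2 - 2*p)
(-13*(-26))*d(-1) = (-13*(-26))*(-(-2 - 1)) = 338*(-1*(-3)) = 338*3 = 1014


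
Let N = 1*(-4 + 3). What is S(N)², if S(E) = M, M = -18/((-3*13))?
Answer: 36/169 ≈ 0.21302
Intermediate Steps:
M = 6/13 (M = -18/(-39) = -18*(-1/39) = 6/13 ≈ 0.46154)
N = -1 (N = 1*(-1) = -1)
S(E) = 6/13
S(N)² = (6/13)² = 36/169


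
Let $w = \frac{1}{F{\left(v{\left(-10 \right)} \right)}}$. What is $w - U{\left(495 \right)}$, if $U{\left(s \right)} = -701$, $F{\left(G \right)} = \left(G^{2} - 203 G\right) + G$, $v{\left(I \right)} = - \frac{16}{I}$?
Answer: $\frac{5619191}{8016} \approx 701.0$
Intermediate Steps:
$F{\left(G \right)} = G^{2} - 202 G$
$w = - \frac{25}{8016}$ ($w = \frac{1}{- \frac{16}{-10} \left(-202 - \frac{16}{-10}\right)} = \frac{1}{\left(-16\right) \left(- \frac{1}{10}\right) \left(-202 - - \frac{8}{5}\right)} = \frac{1}{\frac{8}{5} \left(-202 + \frac{8}{5}\right)} = \frac{1}{\frac{8}{5} \left(- \frac{1002}{5}\right)} = \frac{1}{- \frac{8016}{25}} = - \frac{25}{8016} \approx -0.0031188$)
$w - U{\left(495 \right)} = - \frac{25}{8016} - -701 = - \frac{25}{8016} + 701 = \frac{5619191}{8016}$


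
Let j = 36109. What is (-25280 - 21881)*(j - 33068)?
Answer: -143416601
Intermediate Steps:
(-25280 - 21881)*(j - 33068) = (-25280 - 21881)*(36109 - 33068) = -47161*3041 = -143416601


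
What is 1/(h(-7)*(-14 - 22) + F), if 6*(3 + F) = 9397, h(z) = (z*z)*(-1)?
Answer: 6/19963 ≈ 0.00030056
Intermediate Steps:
h(z) = -z² (h(z) = z²*(-1) = -z²)
F = 9379/6 (F = -3 + (⅙)*9397 = -3 + 9397/6 = 9379/6 ≈ 1563.2)
1/(h(-7)*(-14 - 22) + F) = 1/((-1*(-7)²)*(-14 - 22) + 9379/6) = 1/(-1*49*(-36) + 9379/6) = 1/(-49*(-36) + 9379/6) = 1/(1764 + 9379/6) = 1/(19963/6) = 6/19963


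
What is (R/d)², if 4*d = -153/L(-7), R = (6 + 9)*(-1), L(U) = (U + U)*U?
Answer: 3841600/2601 ≈ 1477.0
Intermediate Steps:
L(U) = 2*U² (L(U) = (2*U)*U = 2*U²)
R = -15 (R = 15*(-1) = -15)
d = -153/392 (d = (-153/(2*(-7)²))/4 = (-153/(2*49))/4 = (-153/98)/4 = (-153*1/98)/4 = (¼)*(-153/98) = -153/392 ≈ -0.39031)
(R/d)² = (-15/(-153/392))² = (-15*(-392/153))² = (1960/51)² = 3841600/2601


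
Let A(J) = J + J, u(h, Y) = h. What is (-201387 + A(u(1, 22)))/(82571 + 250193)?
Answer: -201385/332764 ≈ -0.60519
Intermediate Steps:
A(J) = 2*J
(-201387 + A(u(1, 22)))/(82571 + 250193) = (-201387 + 2*1)/(82571 + 250193) = (-201387 + 2)/332764 = -201385*1/332764 = -201385/332764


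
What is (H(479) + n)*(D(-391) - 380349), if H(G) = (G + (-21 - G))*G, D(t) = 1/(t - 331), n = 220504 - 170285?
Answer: -5514208538320/361 ≈ -1.5275e+10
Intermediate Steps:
n = 50219
D(t) = 1/(-331 + t)
H(G) = -21*G
(H(479) + n)*(D(-391) - 380349) = (-21*479 + 50219)*(1/(-331 - 391) - 380349) = (-10059 + 50219)*(1/(-722) - 380349) = 40160*(-1/722 - 380349) = 40160*(-274611979/722) = -5514208538320/361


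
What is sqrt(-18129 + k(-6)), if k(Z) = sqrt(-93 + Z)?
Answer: sqrt(-18129 + 3*I*sqrt(11)) ≈ 0.0369 + 134.64*I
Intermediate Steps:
sqrt(-18129 + k(-6)) = sqrt(-18129 + sqrt(-93 - 6)) = sqrt(-18129 + sqrt(-99)) = sqrt(-18129 + 3*I*sqrt(11))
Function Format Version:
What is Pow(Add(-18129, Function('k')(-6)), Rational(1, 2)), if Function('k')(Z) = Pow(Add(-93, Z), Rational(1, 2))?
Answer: Pow(Add(-18129, Mul(3, I, Pow(11, Rational(1, 2)))), Rational(1, 2)) ≈ Add(0.0369, Mul(134.64, I))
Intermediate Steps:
Pow(Add(-18129, Function('k')(-6)), Rational(1, 2)) = Pow(Add(-18129, Pow(Add(-93, -6), Rational(1, 2))), Rational(1, 2)) = Pow(Add(-18129, Pow(-99, Rational(1, 2))), Rational(1, 2)) = Pow(Add(-18129, Mul(3, I, Pow(11, Rational(1, 2)))), Rational(1, 2))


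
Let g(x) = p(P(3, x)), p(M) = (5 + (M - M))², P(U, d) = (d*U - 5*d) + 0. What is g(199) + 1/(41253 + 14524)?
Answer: 1394426/55777 ≈ 25.000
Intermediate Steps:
P(U, d) = -5*d + U*d (P(U, d) = (U*d - 5*d) + 0 = (-5*d + U*d) + 0 = -5*d + U*d)
p(M) = 25 (p(M) = (5 + 0)² = 5² = 25)
g(x) = 25
g(199) + 1/(41253 + 14524) = 25 + 1/(41253 + 14524) = 25 + 1/55777 = 1394426/55777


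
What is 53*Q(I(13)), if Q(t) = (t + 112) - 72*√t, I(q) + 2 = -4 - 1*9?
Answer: 5141 - 3816*I*√15 ≈ 5141.0 - 14779.0*I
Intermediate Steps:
I(q) = -15 (I(q) = -2 + (-4 - 1*9) = -2 + (-4 - 9) = -2 - 13 = -15)
Q(t) = 112 + t - 72*√t (Q(t) = (112 + t) - 72*√t = 112 + t - 72*√t)
53*Q(I(13)) = 53*(112 - 15 - 72*I*√15) = 53*(97 - 72*I*√15) = 5141 - 3816*I*√15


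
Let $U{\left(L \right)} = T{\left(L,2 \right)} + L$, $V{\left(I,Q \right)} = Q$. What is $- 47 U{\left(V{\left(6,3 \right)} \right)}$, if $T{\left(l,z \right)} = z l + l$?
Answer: $-564$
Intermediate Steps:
$T{\left(l,z \right)} = l + l z$ ($T{\left(l,z \right)} = l z + l = l + l z$)
$U{\left(L \right)} = 4 L$ ($U{\left(L \right)} = L \left(1 + 2\right) + L = L 3 + L = 3 L + L = 4 L$)
$- 47 U{\left(V{\left(6,3 \right)} \right)} = - 47 \cdot 4 \cdot 3 = \left(-47\right) 12 = -564$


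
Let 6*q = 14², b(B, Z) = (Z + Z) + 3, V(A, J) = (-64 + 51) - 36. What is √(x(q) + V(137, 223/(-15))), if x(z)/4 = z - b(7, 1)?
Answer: √555/3 ≈ 7.8528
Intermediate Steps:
V(A, J) = -49 (V(A, J) = -13 - 36 = -49)
b(B, Z) = 3 + 2*Z (b(B, Z) = 2*Z + 3 = 3 + 2*Z)
q = 98/3 (q = (⅙)*14² = (⅙)*196 = 98/3 ≈ 32.667)
x(z) = -20 + 4*z (x(z) = 4*(z - (3 + 2*1)) = 4*(z - (3 + 2)) = 4*(z - 1*5) = 4*(z - 5) = 4*(-5 + z) = -20 + 4*z)
√(x(q) + V(137, 223/(-15))) = √((-20 + 4*(98/3)) - 49) = √((-20 + 392/3) - 49) = √(332/3 - 49) = √(185/3) = √555/3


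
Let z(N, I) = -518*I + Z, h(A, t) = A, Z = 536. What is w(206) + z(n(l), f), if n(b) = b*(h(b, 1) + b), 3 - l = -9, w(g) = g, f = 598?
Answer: -309022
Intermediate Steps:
l = 12 (l = 3 - 1*(-9) = 3 + 9 = 12)
n(b) = 2*b² (n(b) = b*(b + b) = b*(2*b) = 2*b²)
z(N, I) = 536 - 518*I (z(N, I) = -518*I + 536 = 536 - 518*I)
w(206) + z(n(l), f) = 206 + (536 - 518*598) = 206 + (536 - 309764) = 206 - 309228 = -309022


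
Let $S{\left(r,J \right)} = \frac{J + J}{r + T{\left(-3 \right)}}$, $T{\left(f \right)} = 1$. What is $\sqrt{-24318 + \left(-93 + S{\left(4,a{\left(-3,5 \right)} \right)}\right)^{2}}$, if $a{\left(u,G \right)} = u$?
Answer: $\frac{3 i \sqrt{42901}}{5} \approx 124.28 i$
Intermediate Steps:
$S{\left(r,J \right)} = \frac{2 J}{1 + r}$ ($S{\left(r,J \right)} = \frac{J + J}{r + 1} = \frac{2 J}{1 + r}$)
$\sqrt{-24318 + \left(-93 + S{\left(4,a{\left(-3,5 \right)} \right)}\right)^{2}} = \sqrt{-24318 + \left(-93 + 2 \left(-3\right) \frac{1}{1 + 4}\right)^{2}} = \sqrt{-24318 + \left(-93 + 2 \left(-3\right) \frac{1}{5}\right)^{2}} = \sqrt{-24318 + \left(-93 - \frac{6}{5}\right)^{2}} = \sqrt{-24318 + \left(- \frac{471}{5}\right)^{2}} = \sqrt{-24318 + \frac{221841}{25}} = \sqrt{- \frac{386109}{25}} = \frac{3 i \sqrt{42901}}{5}$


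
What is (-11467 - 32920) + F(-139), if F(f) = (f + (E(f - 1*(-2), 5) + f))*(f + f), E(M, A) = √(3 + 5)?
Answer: 32897 - 556*√2 ≈ 32111.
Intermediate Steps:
E(M, A) = 2*√2 (E(M, A) = √8 = 2*√2)
F(f) = 2*f*(2*f + 2*√2) (F(f) = (f + (2*√2 + f))*(f + f) = (f + (f + 2*√2))*(2*f) = (2*f + 2*√2)*(2*f) = 2*f*(2*f + 2*√2))
(-11467 - 32920) + F(-139) = (-11467 - 32920) + 4*(-139)*(-139 + √2) = -44387 + (77284 - 556*√2) = 32897 - 556*√2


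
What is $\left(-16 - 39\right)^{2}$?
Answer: $3025$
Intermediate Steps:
$\left(-16 - 39\right)^{2} = \left(-55\right)^{2} = 3025$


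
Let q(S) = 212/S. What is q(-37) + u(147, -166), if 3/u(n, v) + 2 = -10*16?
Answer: -11485/1998 ≈ -5.7482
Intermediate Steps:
u(n, v) = -1/54 (u(n, v) = 3/(-2 - 10*16) = 3/(-2 - 160) = 3/(-162) = 3*(-1/162) = -1/54)
q(-37) + u(147, -166) = 212/(-37) - 1/54 = 212*(-1/37) - 1/54 = -212/37 - 1/54 = -11485/1998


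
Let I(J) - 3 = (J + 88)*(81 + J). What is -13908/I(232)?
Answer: -13908/100163 ≈ -0.13885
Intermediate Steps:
I(J) = 3 + (81 + J)*(88 + J) (I(J) = 3 + (J + 88)*(81 + J) = 3 + (88 + J)*(81 + J) = 3 + (81 + J)*(88 + J))
-13908/I(232) = -13908/(7131 + 232² + 169*232) = -13908/(7131 + 53824 + 39208) = -13908/100163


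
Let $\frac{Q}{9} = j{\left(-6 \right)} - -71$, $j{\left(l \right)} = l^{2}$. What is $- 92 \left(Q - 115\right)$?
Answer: $-78016$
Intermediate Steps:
$Q = 963$ ($Q = 9 \left(\left(-6\right)^{2} - -71\right) = 9 \left(36 + 71\right) = 9 \cdot 107 = 963$)
$- 92 \left(Q - 115\right) = - 92 \left(963 - 115\right) = \left(-92\right) 848 = -78016$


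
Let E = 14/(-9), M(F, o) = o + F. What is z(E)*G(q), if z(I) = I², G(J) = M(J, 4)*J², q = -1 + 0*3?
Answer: 196/27 ≈ 7.2593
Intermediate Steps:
q = -1 (q = -1 + 0 = -1)
M(F, o) = F + o
E = -14/9 (E = 14*(-⅑) = -14/9 ≈ -1.5556)
G(J) = J²*(4 + J) (G(J) = (J + 4)*J² = (4 + J)*J² = J²*(4 + J))
z(E)*G(q) = (-14/9)²*((-1)²*(4 - 1)) = 196*(1*3)/81 = (196/81)*3 = 196/27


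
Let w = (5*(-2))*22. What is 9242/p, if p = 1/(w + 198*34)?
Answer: 60183904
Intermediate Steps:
w = -220 (w = -10*22 = -220)
p = 1/6512 (p = 1/(-220 + 198*34) = 1/(-220 + 6732) = 1/6512 ≈ 0.00015356)
9242/p = 9242/(1/6512) = 9242*6512 = 60183904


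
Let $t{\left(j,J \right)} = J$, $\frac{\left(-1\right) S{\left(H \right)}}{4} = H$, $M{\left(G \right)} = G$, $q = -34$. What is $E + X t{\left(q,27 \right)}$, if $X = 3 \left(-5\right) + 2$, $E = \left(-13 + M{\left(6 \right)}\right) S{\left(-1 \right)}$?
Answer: $-379$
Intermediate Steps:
$S{\left(H \right)} = - 4 H$
$E = -28$ ($E = \left(-13 + 6\right) \left(\left(-4\right) \left(-1\right)\right) = \left(-7\right) 4 = -28$)
$X = -13$ ($X = -15 + 2 = -13$)
$E + X t{\left(q,27 \right)} = -28 - 351 = -379$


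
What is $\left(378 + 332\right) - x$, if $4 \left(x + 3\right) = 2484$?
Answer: $92$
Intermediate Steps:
$x = 618$ ($x = -3 + \frac{1}{4} \cdot 2484 = -3 + 621 = 618$)
$\left(378 + 332\right) - x = \left(378 + 332\right) - 618 = 710 - 618 = 92$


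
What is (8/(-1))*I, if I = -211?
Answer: 1688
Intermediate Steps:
(8/(-1))*I = (8/(-1))*(-211) = (8*(-1))*(-211) = -8*(-211) = 1688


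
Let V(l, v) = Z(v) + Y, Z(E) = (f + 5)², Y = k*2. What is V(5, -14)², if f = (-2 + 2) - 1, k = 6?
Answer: 784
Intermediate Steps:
f = -1 (f = 0 - 1 = -1)
Y = 12 (Y = 6*2 = 12)
Z(E) = 16 (Z(E) = (-1 + 5)² = 4² = 16)
V(l, v) = 28 (V(l, v) = 16 + 12 = 28)
V(5, -14)² = 28² = 784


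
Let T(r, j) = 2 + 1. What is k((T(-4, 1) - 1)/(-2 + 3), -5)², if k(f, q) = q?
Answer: 25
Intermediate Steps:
T(r, j) = 3
k((T(-4, 1) - 1)/(-2 + 3), -5)² = (-5)² = 25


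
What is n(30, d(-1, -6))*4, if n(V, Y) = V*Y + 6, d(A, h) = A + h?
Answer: -816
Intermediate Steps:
n(V, Y) = 6 + V*Y
n(30, d(-1, -6))*4 = (6 + 30*(-1 - 6))*4 = (6 + 30*(-7))*4 = (6 - 210)*4 = -204*4 = -816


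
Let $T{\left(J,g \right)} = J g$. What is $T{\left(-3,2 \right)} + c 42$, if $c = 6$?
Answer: $246$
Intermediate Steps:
$T{\left(-3,2 \right)} + c 42 = \left(-3\right) 2 + 6 \cdot 42 = -6 + 252 = 246$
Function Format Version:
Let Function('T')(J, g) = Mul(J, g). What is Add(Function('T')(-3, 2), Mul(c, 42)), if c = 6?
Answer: 246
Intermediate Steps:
Add(Function('T')(-3, 2), Mul(c, 42)) = Add(Mul(-3, 2), Mul(6, 42)) = Add(-6, 252) = 246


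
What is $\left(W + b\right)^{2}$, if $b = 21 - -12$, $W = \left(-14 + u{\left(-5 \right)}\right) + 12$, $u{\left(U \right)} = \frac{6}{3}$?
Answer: $1089$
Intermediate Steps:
$u{\left(U \right)} = 2$ ($u{\left(U \right)} = 6 \cdot \frac{1}{3} = 2$)
$W = 0$ ($W = \left(-14 + 2\right) + 12 = -12 + 12 = 0$)
$b = 33$ ($b = 21 + 12 = 33$)
$\left(W + b\right)^{2} = \left(0 + 33\right)^{2} = 33^{2} = 1089$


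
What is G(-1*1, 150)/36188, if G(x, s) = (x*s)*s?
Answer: -5625/9047 ≈ -0.62175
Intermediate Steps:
G(x, s) = x*s² (G(x, s) = (s*x)*s = x*s²)
G(-1*1, 150)/36188 = (-1*1*150²)/36188 = -1*22500*(1/36188) = -22500*1/36188 = -5625/9047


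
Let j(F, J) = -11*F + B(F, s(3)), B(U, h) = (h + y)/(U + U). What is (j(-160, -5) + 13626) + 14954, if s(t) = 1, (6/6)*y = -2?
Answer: 9708801/320 ≈ 30340.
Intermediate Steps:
y = -2
B(U, h) = (-2 + h)/(2*U) (B(U, h) = (h - 2)/(U + U) = (-2 + h)/((2*U)) = (-2 + h)*(1/(2*U)) = (-2 + h)/(2*U))
j(F, J) = -11*F - 1/(2*F) (j(F, J) = -11*F + (-2 + 1)/(2*F) = -11*F + (½)*(-1)/F = -11*F - 1/(2*F))
(j(-160, -5) + 13626) + 14954 = ((-11*(-160) - ½/(-160)) + 13626) + 14954 = ((1760 - ½*(-1/160)) + 13626) + 14954 = ((1760 + 1/320) + 13626) + 14954 = (563201/320 + 13626) + 14954 = 4923521/320 + 14954 = 9708801/320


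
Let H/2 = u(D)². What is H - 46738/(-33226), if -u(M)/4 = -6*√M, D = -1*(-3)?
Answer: 57437897/16613 ≈ 3457.4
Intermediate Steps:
D = 3
u(M) = 24*√M (u(M) = -(-24)*√M = 24*√M)
H = 3456 (H = 2*(24*√3)² = 2*1728 = 3456)
H - 46738/(-33226) = 3456 - 46738/(-33226) = 3456 - 46738*(-1)/33226 = 3456 - 1*(-23369/16613) = 3456 + 23369/16613 = 57437897/16613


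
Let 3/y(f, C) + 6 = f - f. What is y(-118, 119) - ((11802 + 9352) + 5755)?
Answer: -53819/2 ≈ -26910.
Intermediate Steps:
y(f, C) = -1/2 (y(f, C) = 3/(-6 + (f - f)) = 3/(-6 + 0) = 3/(-6) = 3*(-1/6) = -1/2)
y(-118, 119) - ((11802 + 9352) + 5755) = -1/2 - ((11802 + 9352) + 5755) = -1/2 - (21154 + 5755) = -1/2 - 1*26909 = -1/2 - 26909 = -53819/2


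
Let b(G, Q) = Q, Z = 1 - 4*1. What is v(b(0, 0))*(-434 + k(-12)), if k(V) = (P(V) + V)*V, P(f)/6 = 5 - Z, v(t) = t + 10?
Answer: -8660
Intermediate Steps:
Z = -3 (Z = 1 - 4 = -3)
v(t) = 10 + t
P(f) = 48 (P(f) = 6*(5 - 1*(-3)) = 6*(5 + 3) = 6*8 = 48)
k(V) = V*(48 + V) (k(V) = (48 + V)*V = V*(48 + V))
v(b(0, 0))*(-434 + k(-12)) = (10 + 0)*(-434 - 12*(48 - 12)) = 10*(-434 - 12*36) = 10*(-434 - 432) = 10*(-866) = -8660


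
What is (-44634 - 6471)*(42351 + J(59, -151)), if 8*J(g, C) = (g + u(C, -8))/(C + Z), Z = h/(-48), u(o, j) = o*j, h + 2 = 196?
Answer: -8053344118350/3721 ≈ -2.1643e+9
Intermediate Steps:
h = 194 (h = -2 + 196 = 194)
u(o, j) = j*o
Z = -97/24 (Z = 194/(-48) = 194*(-1/48) = -97/24 ≈ -4.0417)
J(g, C) = (g - 8*C)/(8*(-97/24 + C)) (J(g, C) = ((g - 8*C)/(C - 97/24))/8 = ((g - 8*C)/(-97/24 + C))/8 = (g - 8*C)/(8*(-97/24 + C)))
(-44634 - 6471)*(42351 + J(59, -151)) = (-44634 - 6471)*(42351 + 3*(59 - 8*(-151))/(-97 + 24*(-151))) = -51105*(42351 + 3*(59 + 1208)/(-97 - 3624)) = -51105*(42351 + 3*1267/(-3721)) = -51105*(42351 + 3*(-1/3721)*1267) = -51105*(42351 - 3801/3721) = -51105*157584270/3721 = -8053344118350/3721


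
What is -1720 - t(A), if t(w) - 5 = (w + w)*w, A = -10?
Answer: -1925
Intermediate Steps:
t(w) = 5 + 2*w**2 (t(w) = 5 + (w + w)*w = 5 + (2*w)*w = 5 + 2*w**2)
-1720 - t(A) = -1720 - (5 + 2*(-10)**2) = -1720 - (5 + 2*100) = -1720 - (5 + 200) = -1720 - 1*205 = -1720 - 205 = -1925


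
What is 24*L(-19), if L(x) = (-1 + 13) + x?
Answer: -168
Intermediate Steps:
L(x) = 12 + x
24*L(-19) = 24*(12 - 19) = 24*(-7) = -168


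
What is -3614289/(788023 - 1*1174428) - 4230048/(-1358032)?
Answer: 408926988543/32796897185 ≈ 12.468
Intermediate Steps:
-3614289/(788023 - 1*1174428) - 4230048/(-1358032) = -3614289/(788023 - 1174428) - 4230048*(-1/1358032) = -3614289/(-386405) + 264378/84877 = -3614289*(-1/386405) + 264378/84877 = 3614289/386405 + 264378/84877 = 408926988543/32796897185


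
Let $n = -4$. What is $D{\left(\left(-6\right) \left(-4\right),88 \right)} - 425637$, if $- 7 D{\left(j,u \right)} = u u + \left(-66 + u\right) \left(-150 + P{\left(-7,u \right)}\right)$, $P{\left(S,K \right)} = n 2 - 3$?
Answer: $- \frac{2983661}{7} \approx -4.2624 \cdot 10^{5}$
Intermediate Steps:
$P{\left(S,K \right)} = -11$ ($P{\left(S,K \right)} = \left(-4\right) 2 - 3 = -8 - 3 = -11$)
$D{\left(j,u \right)} = -1518 + 23 u - \frac{u^{2}}{7}$ ($D{\left(j,u \right)} = - \frac{u u + \left(-66 + u\right) \left(-150 - 11\right)}{7} = - \frac{u^{2} + \left(-66 + u\right) \left(-161\right)}{7} = - \frac{u^{2} - \left(-10626 + 161 u\right)}{7} = - \frac{10626 + u^{2} - 161 u}{7} = -1518 + 23 u - \frac{u^{2}}{7}$)
$D{\left(\left(-6\right) \left(-4\right),88 \right)} - 425637 = \left(-1518 + 23 \cdot 88 - \frac{88^{2}}{7}\right) - 425637 = \left(-1518 + 2024 - \frac{7744}{7}\right) - 425637 = - \frac{4202}{7} - 425637 = - \frac{2983661}{7}$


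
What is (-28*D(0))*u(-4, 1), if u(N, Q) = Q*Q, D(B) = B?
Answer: 0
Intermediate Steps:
u(N, Q) = Q²
(-28*D(0))*u(-4, 1) = -28*0*1² = 0*1 = 0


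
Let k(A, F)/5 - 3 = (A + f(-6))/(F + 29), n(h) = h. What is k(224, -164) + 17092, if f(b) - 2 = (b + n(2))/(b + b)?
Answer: 1384988/81 ≈ 17099.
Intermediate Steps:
f(b) = 2 + (2 + b)/(2*b) (f(b) = 2 + (b + 2)/(b + b) = 2 + (2 + b)/((2*b)) = 2 + (2 + b)*(1/(2*b)) = 2 + (2 + b)/(2*b))
k(A, F) = 15 + 5*(7/3 + A)/(29 + F) (k(A, F) = 15 + 5*((A + (5/2 + 1/(-6)))/(F + 29)) = 15 + 5*((A + (5/2 - 1/6))/(29 + F)) = 15 + 5*((A + 7/3)/(29 + F)) = 15 + 5*((7/3 + A)/(29 + F)) = 15 + 5*(7/3 + A)/(29 + F))
k(224, -164) + 17092 = 5*(268 + 3*224 + 9*(-164))/(3*(29 - 164)) + 17092 = (5/3)*(268 + 672 - 1476)/(-135) + 17092 = (5/3)*(-1/135)*(-536) + 17092 = 536/81 + 17092 = 1384988/81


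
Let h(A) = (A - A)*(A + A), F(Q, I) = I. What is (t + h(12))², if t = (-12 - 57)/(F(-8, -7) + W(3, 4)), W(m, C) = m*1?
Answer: 4761/16 ≈ 297.56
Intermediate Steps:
W(m, C) = m
h(A) = 0 (h(A) = 0*(2*A) = 0)
t = 69/4 (t = (-12 - 57)/(-7 + 3) = -69/(-4) = -69*(-¼) = 69/4 ≈ 17.250)
(t + h(12))² = (69/4 + 0)² = (69/4)² = 4761/16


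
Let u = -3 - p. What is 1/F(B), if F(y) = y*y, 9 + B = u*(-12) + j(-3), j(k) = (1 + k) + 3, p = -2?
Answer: 1/16 ≈ 0.062500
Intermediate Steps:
u = -1 (u = -3 - 1*(-2) = -3 + 2 = -1)
j(k) = 4 + k
B = 4 (B = -9 + (-1*(-12) + (4 - 3)) = -9 + (12 + 1) = -9 + 13 = 4)
F(y) = y**2
1/F(B) = 1/(4**2) = 1/16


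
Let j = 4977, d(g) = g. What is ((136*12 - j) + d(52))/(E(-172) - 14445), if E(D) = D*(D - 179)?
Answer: -3293/45927 ≈ -0.071701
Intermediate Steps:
E(D) = D*(-179 + D)
((136*12 - j) + d(52))/(E(-172) - 14445) = ((136*12 - 1*4977) + 52)/(-172*(-179 - 172) - 14445) = ((1632 - 4977) + 52)/(-172*(-351) - 14445) = (-3345 + 52)/(60372 - 14445) = -3293/45927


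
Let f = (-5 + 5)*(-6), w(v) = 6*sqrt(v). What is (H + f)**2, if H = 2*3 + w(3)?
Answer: 144 + 72*sqrt(3) ≈ 268.71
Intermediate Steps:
H = 6 + 6*sqrt(3) (H = 2*3 + 6*sqrt(3) = 6 + 6*sqrt(3) ≈ 16.392)
f = 0 (f = 0*(-6) = 0)
(H + f)**2 = ((6 + 6*sqrt(3)) + 0)**2 = (6 + 6*sqrt(3))**2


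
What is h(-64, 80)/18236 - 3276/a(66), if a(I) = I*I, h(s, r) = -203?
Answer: -1684039/2206556 ≈ -0.76320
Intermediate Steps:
a(I) = I²
h(-64, 80)/18236 - 3276/a(66) = -203/18236 - 3276/(66²) = -203*1/18236 - 3276/4356 = -203/18236 - 3276*1/4356 = -203/18236 - 91/121 = -1684039/2206556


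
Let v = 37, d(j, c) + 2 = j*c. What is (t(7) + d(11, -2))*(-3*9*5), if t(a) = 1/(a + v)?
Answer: 142425/44 ≈ 3236.9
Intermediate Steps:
d(j, c) = -2 + c*j (d(j, c) = -2 + j*c = -2 + c*j)
t(a) = 1/(37 + a) (t(a) = 1/(a + 37) = 1/(37 + a))
(t(7) + d(11, -2))*(-3*9*5) = (1/(37 + 7) + (-2 - 2*11))*(-3*9*5) = (1/44 + (-2 - 22))*(-27*5) = (1/44 - 24)*(-135) = -1055/44*(-135) = 142425/44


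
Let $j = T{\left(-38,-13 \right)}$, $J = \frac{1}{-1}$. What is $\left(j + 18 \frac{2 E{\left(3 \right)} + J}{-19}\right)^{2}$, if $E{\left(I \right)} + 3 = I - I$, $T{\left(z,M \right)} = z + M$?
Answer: $\frac{710649}{361} \approx 1968.6$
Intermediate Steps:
$J = -1$
$T{\left(z,M \right)} = M + z$
$j = -51$ ($j = -13 - 38 = -51$)
$E{\left(I \right)} = -3$ ($E{\left(I \right)} = -3 + \left(I - I\right) = -3 + 0 = -3$)
$\left(j + 18 \frac{2 E{\left(3 \right)} + J}{-19}\right)^{2} = \left(-51 + 18 \frac{2 \left(-3\right) - 1}{-19}\right)^{2} = \left(-51 + 18 \left(-6 - 1\right) \left(- \frac{1}{19}\right)\right)^{2} = \left(-51 + 18 \left(\left(-7\right) \left(- \frac{1}{19}\right)\right)\right)^{2} = \left(-51 + 18 \cdot \frac{7}{19}\right)^{2} = \left(-51 + \frac{126}{19}\right)^{2} = \left(- \frac{843}{19}\right)^{2} = \frac{710649}{361}$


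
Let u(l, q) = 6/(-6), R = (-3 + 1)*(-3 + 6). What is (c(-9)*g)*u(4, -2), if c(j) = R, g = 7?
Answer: 42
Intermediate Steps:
R = -6 (R = -2*3 = -6)
c(j) = -6
u(l, q) = -1 (u(l, q) = 6*(-⅙) = -1)
(c(-9)*g)*u(4, -2) = -6*7*(-1) = -42*(-1) = 42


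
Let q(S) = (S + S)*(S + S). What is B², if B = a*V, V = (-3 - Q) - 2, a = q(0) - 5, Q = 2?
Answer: 1225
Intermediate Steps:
q(S) = 4*S² (q(S) = (2*S)*(2*S) = 4*S²)
a = -5 (a = 4*0² - 5 = 4*0 - 5 = 0 - 5 = -5)
V = -7 (V = (-3 - 1*2) - 2 = (-3 - 2) - 2 = -5 - 2 = -7)
B = 35 (B = -5*(-7) = 35)
B² = 35² = 1225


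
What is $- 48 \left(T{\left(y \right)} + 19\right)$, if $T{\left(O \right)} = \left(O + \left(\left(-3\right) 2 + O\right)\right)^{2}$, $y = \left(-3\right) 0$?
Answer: $-2640$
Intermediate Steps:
$y = 0$
$T{\left(O \right)} = \left(-6 + 2 O\right)^{2}$ ($T{\left(O \right)} = \left(O + \left(-6 + O\right)\right)^{2} = \left(-6 + 2 O\right)^{2}$)
$- 48 \left(T{\left(y \right)} + 19\right) = - 48 \left(4 \left(-3 + 0\right)^{2} + 19\right) = - 48 \left(4 \left(-3\right)^{2} + 19\right) = - 48 \left(4 \cdot 9 + 19\right) = - 48 \left(36 + 19\right) = \left(-48\right) 55 = -2640$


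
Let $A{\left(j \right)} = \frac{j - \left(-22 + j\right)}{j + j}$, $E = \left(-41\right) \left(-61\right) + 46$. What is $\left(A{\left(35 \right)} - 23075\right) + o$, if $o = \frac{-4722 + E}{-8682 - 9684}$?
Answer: $- \frac{4944187533}{214270} \approx -23075.0$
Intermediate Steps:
$E = 2547$ ($E = 2501 + 46 = 2547$)
$o = \frac{725}{6122}$ ($o = \frac{-4722 + 2547}{-8682 - 9684} = - \frac{2175}{-18366} = \left(-2175\right) \left(- \frac{1}{18366}\right) = \frac{725}{6122} \approx 0.11843$)
$A{\left(j \right)} = \frac{11}{j}$ ($A{\left(j \right)} = \frac{22}{2 j} = 22 \frac{1}{2 j} = \frac{11}{j}$)
$\left(A{\left(35 \right)} - 23075\right) + o = \left(\frac{11}{35} - 23075\right) + \frac{725}{6122} = - \frac{807614}{35} + \frac{725}{6122} = - \frac{4944187533}{214270}$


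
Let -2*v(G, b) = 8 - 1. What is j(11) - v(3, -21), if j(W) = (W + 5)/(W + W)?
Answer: 93/22 ≈ 4.2273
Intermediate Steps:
v(G, b) = -7/2 (v(G, b) = -(8 - 1)/2 = -½*7 = -7/2)
j(W) = (5 + W)/(2*W) (j(W) = (5 + W)/((2*W)) = (5 + W)*(1/(2*W)) = (5 + W)/(2*W))
j(11) - v(3, -21) = (½)*(5 + 11)/11 - 1*(-7/2) = (½)*(1/11)*16 + 7/2 = 8/11 + 7/2 = 93/22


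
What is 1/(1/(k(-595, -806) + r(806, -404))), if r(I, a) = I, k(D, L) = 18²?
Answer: 1130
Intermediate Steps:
k(D, L) = 324
1/(1/(k(-595, -806) + r(806, -404))) = 1/(1/(324 + 806)) = 1/(1/1130) = 1130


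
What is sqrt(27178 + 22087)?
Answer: sqrt(49265) ≈ 221.96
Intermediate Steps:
sqrt(27178 + 22087) = sqrt(49265)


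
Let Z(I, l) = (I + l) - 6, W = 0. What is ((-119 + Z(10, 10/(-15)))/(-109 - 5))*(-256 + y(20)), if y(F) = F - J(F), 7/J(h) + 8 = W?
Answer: -3817/16 ≈ -238.56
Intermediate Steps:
J(h) = -7/8 (J(h) = 7/(-8 + 0) = 7/(-8) = 7*(-⅛) = -7/8)
Z(I, l) = -6 + I + l
y(F) = 7/8 + F (y(F) = F - 1*(-7/8) = F + 7/8 = 7/8 + F)
((-119 + Z(10, 10/(-15)))/(-109 - 5))*(-256 + y(20)) = ((-119 + (-6 + 10 + 10/(-15)))/(-109 - 5))*(-256 + (7/8 + 20)) = ((-119 + (-6 + 10 + 10*(-1/15)))/(-114))*(-256 + 167/8) = ((-119 + (-6 + 10 - ⅔))*(-1/114))*(-1881/8) = ((-119 + 10/3)*(-1/114))*(-1881/8) = -347/3*(-1/114)*(-1881/8) = (347/342)*(-1881/8) = -3817/16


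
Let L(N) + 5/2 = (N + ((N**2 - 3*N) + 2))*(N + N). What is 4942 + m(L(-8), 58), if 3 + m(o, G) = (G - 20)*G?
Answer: 7143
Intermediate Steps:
L(N) = -5/2 + 2*N*(2 + N**2 - 2*N) (L(N) = -5/2 + (N + ((N**2 - 3*N) + 2))*(N + N) = -5/2 + (N + (2 + N**2 - 3*N))*(2*N) = -5/2 + (2 + N**2 - 2*N)*(2*N) = -5/2 + 2*N*(2 + N**2 - 2*N))
m(o, G) = -3 + G*(-20 + G) (m(o, G) = -3 + (G - 20)*G = -3 + (-20 + G)*G = -3 + G*(-20 + G))
4942 + m(L(-8), 58) = 4942 + (-3 + 58**2 - 20*58) = 4942 + (-3 + 3364 - 1160) = 4942 + 2201 = 7143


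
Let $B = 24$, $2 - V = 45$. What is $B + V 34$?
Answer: $-1438$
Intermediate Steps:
$V = -43$ ($V = 2 - 45 = -43$)
$B + V 34 = 24 - 1462 = -1438$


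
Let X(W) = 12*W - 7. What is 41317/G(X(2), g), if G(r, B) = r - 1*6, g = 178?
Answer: 41317/11 ≈ 3756.1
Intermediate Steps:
X(W) = -7 + 12*W
G(r, B) = -6 + r (G(r, B) = r - 6 = -6 + r)
41317/G(X(2), g) = 41317/(-6 + (-7 + 12*2)) = 41317/(-6 + (-7 + 24)) = 41317/(-6 + 17) = 41317/11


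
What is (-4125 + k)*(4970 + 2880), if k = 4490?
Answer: 2865250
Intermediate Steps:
(-4125 + k)*(4970 + 2880) = (-4125 + 4490)*(4970 + 2880) = 365*7850 = 2865250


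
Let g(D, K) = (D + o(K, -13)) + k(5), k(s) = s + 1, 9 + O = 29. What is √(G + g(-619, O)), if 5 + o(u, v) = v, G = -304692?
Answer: I*√305323 ≈ 552.56*I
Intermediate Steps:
O = 20 (O = -9 + 29 = 20)
k(s) = 1 + s
o(u, v) = -5 + v
g(D, K) = -12 + D (g(D, K) = (D + (-5 - 13)) + (1 + 5) = (D - 18) + 6 = (-18 + D) + 6 = -12 + D)
√(G + g(-619, O)) = √(-304692 + (-12 - 619)) = √(-304692 - 631) = √(-305323) = I*√305323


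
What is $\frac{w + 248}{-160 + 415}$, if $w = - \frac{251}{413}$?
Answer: $\frac{102173}{105315} \approx 0.97017$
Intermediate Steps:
$w = - \frac{251}{413}$ ($w = \left(-251\right) \frac{1}{413} = - \frac{251}{413} \approx -0.60775$)
$\frac{w + 248}{-160 + 415} = \frac{- \frac{251}{413} + 248}{-160 + 415} = \frac{102173}{413 \cdot 255} = \frac{102173}{413} \cdot \frac{1}{255} = \frac{102173}{105315}$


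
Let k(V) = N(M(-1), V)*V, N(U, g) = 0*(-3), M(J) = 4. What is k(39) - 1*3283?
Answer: -3283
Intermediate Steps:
N(U, g) = 0
k(V) = 0 (k(V) = 0*V = 0)
k(39) - 1*3283 = 0 - 1*3283 = 0 - 3283 = -3283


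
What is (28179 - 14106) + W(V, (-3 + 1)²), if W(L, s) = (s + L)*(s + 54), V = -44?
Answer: 11753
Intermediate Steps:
W(L, s) = (54 + s)*(L + s) (W(L, s) = (L + s)*(54 + s) = (54 + s)*(L + s))
(28179 - 14106) + W(V, (-3 + 1)²) = (28179 - 14106) + (((-3 + 1)²)² + 54*(-44) + 54*(-3 + 1)² - 44*(-3 + 1)²) = 14073 + (((-2)²)² - 2376 + 54*(-2)² - 44*(-2)²) = 14073 + (4² - 2376 + 54*4 - 44*4) = 14073 + (16 - 2376 + 216 - 176) = 14073 - 2320 = 11753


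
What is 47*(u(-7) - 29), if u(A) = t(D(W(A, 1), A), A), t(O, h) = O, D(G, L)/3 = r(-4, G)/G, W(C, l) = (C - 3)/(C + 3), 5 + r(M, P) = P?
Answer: -1504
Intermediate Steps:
r(M, P) = -5 + P
W(C, l) = (-3 + C)/(3 + C)
D(G, L) = 3*(-5 + G)/G (D(G, L) = 3*((-5 + G)/G) = 3*(-5 + G)/G)
u(A) = 3 - 15*(3 + A)/(-3 + A)
47*(u(-7) - 29) = 47*(6*(-9 - 2*(-7))/(-3 - 7) - 29) = 47*(6*(-9 + 14)/(-10) - 29) = 47*(6*(-⅒)*5 - 29) = 47*(-3 - 29) = 47*(-32) = -1504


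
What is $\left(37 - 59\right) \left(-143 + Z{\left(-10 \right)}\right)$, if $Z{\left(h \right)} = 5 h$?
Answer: $4246$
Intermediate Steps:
$\left(37 - 59\right) \left(-143 + Z{\left(-10 \right)}\right) = \left(37 - 59\right) \left(-143 + 5 \left(-10\right)\right) = \left(37 - 59\right) \left(-143 - 50\right) = \left(-22\right) \left(-193\right) = 4246$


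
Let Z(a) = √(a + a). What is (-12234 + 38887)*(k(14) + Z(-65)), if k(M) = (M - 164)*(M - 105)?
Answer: 363813450 + 26653*I*√130 ≈ 3.6381e+8 + 3.0389e+5*I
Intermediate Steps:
Z(a) = √2*√a (Z(a) = √(2*a) = √2*√a)
k(M) = (-164 + M)*(-105 + M)
(-12234 + 38887)*(k(14) + Z(-65)) = (-12234 + 38887)*((17220 + 14² - 269*14) + √2*√(-65)) = 26653*((17220 + 196 - 3766) + √2*(I*√65)) = 26653*(13650 + I*√130) = 363813450 + 26653*I*√130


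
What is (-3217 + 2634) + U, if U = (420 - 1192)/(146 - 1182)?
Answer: -150804/259 ≈ -582.25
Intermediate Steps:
U = 193/259 (U = -772/(-1036) = -772*(-1/1036) = 193/259 ≈ 0.74517)
(-3217 + 2634) + U = (-3217 + 2634) + 193/259 = -583 + 193/259 = -150804/259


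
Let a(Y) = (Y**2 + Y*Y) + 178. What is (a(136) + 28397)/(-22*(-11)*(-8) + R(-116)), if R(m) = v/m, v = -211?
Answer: -7605772/224365 ≈ -33.899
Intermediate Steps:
a(Y) = 178 + 2*Y**2 (a(Y) = (Y**2 + Y**2) + 178 = 2*Y**2 + 178 = 178 + 2*Y**2)
R(m) = -211/m
(a(136) + 28397)/(-22*(-11)*(-8) + R(-116)) = ((178 + 2*136**2) + 28397)/(-22*(-11)*(-8) - 211/(-116)) = ((178 + 2*18496) + 28397)/(242*(-8) - 211*(-1/116)) = ((178 + 36992) + 28397)/(-1936 + 211/116) = (37170 + 28397)/(-224365/116) = 65567*(-116/224365) = -7605772/224365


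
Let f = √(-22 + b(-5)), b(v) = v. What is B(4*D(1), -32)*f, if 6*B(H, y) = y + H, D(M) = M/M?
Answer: -14*I*√3 ≈ -24.249*I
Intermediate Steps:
D(M) = 1
B(H, y) = H/6 + y/6 (B(H, y) = (y + H)/6 = (H + y)/6 = H/6 + y/6)
f = 3*I*√3 (f = √(-22 - 5) = √(-27) = 3*I*√3 ≈ 5.1962*I)
B(4*D(1), -32)*f = ((4*1)/6 + (⅙)*(-32))*(3*I*√3) = ((⅙)*4 - 16/3)*(3*I*√3) = (⅔ - 16/3)*(3*I*√3) = -14*I*√3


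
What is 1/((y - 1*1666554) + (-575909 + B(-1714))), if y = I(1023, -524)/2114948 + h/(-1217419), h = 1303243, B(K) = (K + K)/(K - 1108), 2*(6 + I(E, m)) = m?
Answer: -908252896892033/2036723385027681357341 ≈ -4.4594e-7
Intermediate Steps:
I(E, m) = -6 + m/2
B(K) = 2*K/(-1108 + K) (B(K) = (2*K)/(-1108 + K) = 2*K/(-1108 + K))
y = -689154361164/643694469803 (y = (-6 + (½)*(-524))/2114948 + 1303243/(-1217419) = (-6 - 262)*(1/2114948) + 1303243*(-1/1217419) = -268*1/2114948 - 1303243/1217419 = -67/528737 - 1303243/1217419 = -689154361164/643694469803 ≈ -1.0706)
1/((y - 1*1666554) + (-575909 + B(-1714))) = 1/((-689154361164/643694469803 - 1*1666554) + (-575909 + 2*(-1714)/(-1108 - 1714))) = 1/((-689154361164/643694469803 - 1666554) + (-575909 + 2*(-1714)/(-2822))) = 1/(-1072752282582430026/643694469803 + (-575909 + 2*(-1714)*(-1/2822))) = 1/(-1072752282582430026/643694469803 + (-575909 + 1714/1411)) = 1/(-1072752282582430026/643694469803 - 812605885/1411) = 1/(-2036723385027681357341/908252896892033) = -908252896892033/2036723385027681357341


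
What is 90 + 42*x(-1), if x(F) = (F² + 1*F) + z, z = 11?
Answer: 552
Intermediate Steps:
x(F) = 11 + F + F² (x(F) = (F² + 1*F) + 11 = (F² + F) + 11 = (F + F²) + 11 = 11 + F + F²)
90 + 42*x(-1) = 90 + 42*(11 - 1 + (-1)²) = 90 + 42*(11 - 1 + 1) = 90 + 42*11 = 90 + 462 = 552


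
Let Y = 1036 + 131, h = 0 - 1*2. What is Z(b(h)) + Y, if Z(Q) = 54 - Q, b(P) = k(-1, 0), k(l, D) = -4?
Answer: 1225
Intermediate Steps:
h = -2 (h = 0 - 2 = -2)
b(P) = -4
Y = 1167
Z(b(h)) + Y = (54 - 1*(-4)) + 1167 = (54 + 4) + 1167 = 58 + 1167 = 1225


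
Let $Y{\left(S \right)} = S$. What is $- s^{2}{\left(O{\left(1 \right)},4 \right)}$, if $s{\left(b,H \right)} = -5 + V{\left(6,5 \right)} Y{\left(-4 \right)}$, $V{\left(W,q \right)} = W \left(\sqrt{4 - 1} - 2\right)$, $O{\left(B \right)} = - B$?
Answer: $-3577 + 2064 \sqrt{3} \approx -2.0471$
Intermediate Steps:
$V{\left(W,q \right)} = W \left(-2 + \sqrt{3}\right)$ ($V{\left(W,q \right)} = W \left(\sqrt{3} - 2\right) = W \left(-2 + \sqrt{3}\right)$)
$s{\left(b,H \right)} = 43 - 24 \sqrt{3}$ ($s{\left(b,H \right)} = -5 + 6 \left(-2 + \sqrt{3}\right) \left(-4\right) = -5 + \left(-12 + 6 \sqrt{3}\right) \left(-4\right) = -5 + \left(48 - 24 \sqrt{3}\right) = 43 - 24 \sqrt{3}$)
$- s^{2}{\left(O{\left(1 \right)},4 \right)} = - \left(43 - 24 \sqrt{3}\right)^{2}$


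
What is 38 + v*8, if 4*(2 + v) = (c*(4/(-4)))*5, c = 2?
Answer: 2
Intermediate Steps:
v = -9/2 (v = -2 + ((2*(4/(-4)))*5)/4 = -2 + ((2*(4*(-¼)))*5)/4 = -2 + ((2*(-1))*5)/4 = -2 + (-2*5)/4 = -2 + (¼)*(-10) = -2 - 5/2 = -9/2 ≈ -4.5000)
38 + v*8 = 38 - 9/2*8 = 38 - 36 = 2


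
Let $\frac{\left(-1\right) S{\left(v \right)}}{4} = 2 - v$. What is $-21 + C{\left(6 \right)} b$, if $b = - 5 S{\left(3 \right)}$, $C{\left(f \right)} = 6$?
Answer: $-141$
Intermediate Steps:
$S{\left(v \right)} = -8 + 4 v$ ($S{\left(v \right)} = - 4 \left(2 - v\right) = -8 + 4 v$)
$b = -20$ ($b = - 5 \left(-8 + 4 \cdot 3\right) = - 5 \left(-8 + 12\right) = \left(-5\right) 4 = -20$)
$-21 + C{\left(6 \right)} b = -21 + 6 \left(-20\right) = -21 - 120 = -141$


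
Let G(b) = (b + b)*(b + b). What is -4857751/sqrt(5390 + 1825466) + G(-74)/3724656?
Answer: 1369/232791 - 4857751*sqrt(457714)/915428 ≈ -3590.1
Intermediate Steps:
G(b) = 4*b**2 (G(b) = (2*b)*(2*b) = 4*b**2)
-4857751/sqrt(5390 + 1825466) + G(-74)/3724656 = -4857751/sqrt(5390 + 1825466) + (4*(-74)**2)/3724656 = -4857751*sqrt(457714)/915428 + (4*5476)*(1/3724656) = -4857751*sqrt(457714)/915428 + 21904*(1/3724656) = -4857751*sqrt(457714)/915428 + 1369/232791 = 1369/232791 - 4857751*sqrt(457714)/915428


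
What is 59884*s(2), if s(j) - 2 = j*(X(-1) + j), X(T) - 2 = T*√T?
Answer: 598840 - 119768*I ≈ 5.9884e+5 - 1.1977e+5*I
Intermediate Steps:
X(T) = 2 + T^(3/2) (X(T) = 2 + T*√T = 2 + T^(3/2))
s(j) = 2 + j*(2 + j - I) (s(j) = 2 + j*((2 + (-1)^(3/2)) + j) = 2 + j*((2 - I) + j) = 2 + j*(2 + j - I))
59884*s(2) = 59884*(2 + 2² + 2*(2 - I)) = 59884*(2 + 4 + (4 - 2*I)) = 59884*(10 - 2*I) = 598840 - 119768*I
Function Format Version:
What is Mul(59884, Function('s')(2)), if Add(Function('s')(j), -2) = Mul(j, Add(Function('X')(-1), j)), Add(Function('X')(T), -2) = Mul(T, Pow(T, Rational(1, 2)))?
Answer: Add(598840, Mul(-119768, I)) ≈ Add(5.9884e+5, Mul(-1.1977e+5, I))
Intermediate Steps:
Function('X')(T) = Add(2, Pow(T, Rational(3, 2))) (Function('X')(T) = Add(2, Mul(T, Pow(T, Rational(1, 2)))) = Add(2, Pow(T, Rational(3, 2))))
Function('s')(j) = Add(2, Mul(j, Add(2, j, Mul(-1, I)))) (Function('s')(j) = Add(2, Mul(j, Add(Add(2, Pow(-1, Rational(3, 2))), j))) = Add(2, Mul(j, Add(Add(2, Mul(-1, I)), j))) = Add(2, Mul(j, Add(2, j, Mul(-1, I)))))
Mul(59884, Function('s')(2)) = Mul(59884, Add(2, Pow(2, 2), Mul(2, Add(2, Mul(-1, I))))) = Mul(59884, Add(2, 4, Add(4, Mul(-2, I)))) = Mul(59884, Add(10, Mul(-2, I))) = Add(598840, Mul(-119768, I))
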